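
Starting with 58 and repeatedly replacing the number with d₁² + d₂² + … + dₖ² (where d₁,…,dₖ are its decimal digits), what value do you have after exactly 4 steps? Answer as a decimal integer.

58 → 5² + 8² = 25 + 64 = 89
89 → 8² + 9² = 64 + 81 = 145
145 → 1² + 4² + 5² = 1 + 16 + 25 = 42
42 → 4² + 2² = 16 + 4 = 20

20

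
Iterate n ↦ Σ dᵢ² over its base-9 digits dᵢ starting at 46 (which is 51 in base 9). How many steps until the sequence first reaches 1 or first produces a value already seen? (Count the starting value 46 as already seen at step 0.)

4

46 = (5,1)_9 → 26
26 = (2,8)_9 → 68
68 = (7,5)_9 → 74
74 = (8,2)_9 → 68  — 68 repeats.
That took 4 steps.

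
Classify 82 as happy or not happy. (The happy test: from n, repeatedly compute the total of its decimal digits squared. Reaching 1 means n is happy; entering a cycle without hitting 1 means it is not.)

happy

82 → 68
68 → 100
100 → 1  — reached 1.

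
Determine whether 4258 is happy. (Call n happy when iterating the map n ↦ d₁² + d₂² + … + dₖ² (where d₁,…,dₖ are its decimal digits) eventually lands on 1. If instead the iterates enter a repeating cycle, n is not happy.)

4258 → 4² + 2² + 5² + 8² = 109
109 → 1² + 0² + 9² = 82
82 → 8² + 2² = 68
68 → 6² + 8² = 100
100 → 1² + 0² + 0² = 1  — reached 1.

happy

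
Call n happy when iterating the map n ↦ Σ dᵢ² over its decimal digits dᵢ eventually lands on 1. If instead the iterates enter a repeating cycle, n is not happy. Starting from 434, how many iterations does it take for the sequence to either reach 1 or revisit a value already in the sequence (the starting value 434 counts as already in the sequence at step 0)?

434 → 4² + 3² + 4² = 41
41 → 4² + 1² = 17
17 → 1² + 7² = 50
50 → 5² + 0² = 25
25 → 2² + 5² = 29
29 → 2² + 9² = 85
85 → 8² + 5² = 89
89 → 8² + 9² = 145
145 → 1² + 4² + 5² = 42
42 → 4² + 2² = 20
20 → 2² + 0² = 4
4 → 4² = 16
16 → 1² + 6² = 37
37 → 3² + 7² = 58
58 → 5² + 8² = 89  — 89 repeats.
That took 15 steps.

15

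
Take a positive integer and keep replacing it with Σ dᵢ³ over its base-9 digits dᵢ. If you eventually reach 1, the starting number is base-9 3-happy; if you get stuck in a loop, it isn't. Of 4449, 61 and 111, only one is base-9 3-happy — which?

4449: 4449 → 755 → 521 → 755  — repeats 755 (not base-9 3-happy)
61: 61 → 559 → 729 → 1  — reaches 1 (base-9 3-happy)
111: 111 → 55 → 217 → 225 → 351 → 91 → 3 → 27 → 27  — repeats 27 (not base-9 3-happy)

61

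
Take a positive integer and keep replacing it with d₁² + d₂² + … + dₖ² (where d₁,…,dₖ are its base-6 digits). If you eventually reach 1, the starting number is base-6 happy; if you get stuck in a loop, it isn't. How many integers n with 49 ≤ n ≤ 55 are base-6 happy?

1

49: 49 → 6 → 1  — base-6 happy
50: 50 → 9 → 10 → 17 → 29 → 41 → 26 → 20 → 13 → 5 → 25 → 17  — not base-6 happy
51: 51 → 14 → 8 → 5 → 25 → 17 → 29 → 41 → 26 → 20 → 13 → 5  — not base-6 happy
52: 52 → 21 → 18 → 9 → 10 → 17 → 29 → 41 → 26 → 20 → 13 → 5 → 25 → 17  — not base-6 happy
53: 53 → 30 → 25 → 17 → 29 → 41 → 26 → 20 → 13 → 5 → 25  — not base-6 happy
54: 54 → 10 → 17 → 29 → 41 → 26 → 20 → 13 → 5 → 25 → 17  — not base-6 happy
55: 55 → 11 → 26 → 20 → 13 → 5 → 25 → 17 → 29 → 41 → 26  — not base-6 happy
base-6 happy: 49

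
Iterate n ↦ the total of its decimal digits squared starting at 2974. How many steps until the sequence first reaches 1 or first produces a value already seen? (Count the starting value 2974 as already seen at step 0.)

12

2974 → 2² + 9² + 7² + 4² = 150
150 → 1² + 5² + 0² = 26
26 → 2² + 6² = 40
40 → 4² + 0² = 16
16 → 1² + 6² = 37
37 → 3² + 7² = 58
58 → 5² + 8² = 89
89 → 8² + 9² = 145
145 → 1² + 4² + 5² = 42
42 → 4² + 2² = 20
20 → 2² + 0² = 4
4 → 4² = 16  — 16 repeats.
That took 12 steps.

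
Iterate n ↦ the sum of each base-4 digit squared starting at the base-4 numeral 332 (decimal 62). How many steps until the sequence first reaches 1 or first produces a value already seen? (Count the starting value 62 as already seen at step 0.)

62 = (3,3,2)_4 → 3² + 3² + 2² = 22
22 = (1,1,2)_4 → 1² + 1² + 2² = 6
6 = (1,2)_4 → 1² + 2² = 5
5 = (1,1)_4 → 1² + 1² = 2
2 = (2)_4 → 2² = 4
4 = (1,0)_4 → 1² + 0² = 1  — reached 1.
That took 6 steps.

6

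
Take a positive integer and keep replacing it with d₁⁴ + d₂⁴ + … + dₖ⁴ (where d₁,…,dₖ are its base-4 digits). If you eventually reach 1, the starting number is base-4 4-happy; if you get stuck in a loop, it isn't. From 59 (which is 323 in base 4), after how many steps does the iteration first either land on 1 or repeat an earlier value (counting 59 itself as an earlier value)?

4

59 = (3,2,3)_4 → 3⁴ + 2⁴ + 3⁴ = 81 + 16 + 81 = 178
178 = (2,3,0,2)_4 → 2⁴ + 3⁴ + 0⁴ + 2⁴ = 16 + 81 + 0 + 16 = 113
113 = (1,3,0,1)_4 → 1⁴ + 3⁴ + 0⁴ + 1⁴ = 1 + 81 + 0 + 1 = 83
83 = (1,1,0,3)_4 → 1⁴ + 1⁴ + 0⁴ + 3⁴ = 1 + 1 + 0 + 81 = 83  — 83 repeats.
That took 4 steps.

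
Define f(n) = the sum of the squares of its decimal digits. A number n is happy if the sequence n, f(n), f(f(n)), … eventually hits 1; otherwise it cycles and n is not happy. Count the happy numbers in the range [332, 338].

1

332: 332 → 22 → 8 → 64 → 52 → 29 → 85 → 89 → 145 → 42 → 20 → 4 → 16 → 37 → 58 → 89  (repeats 89)
333: 333 → 27 → 53 → 34 → 25 → 29 → 85 → 89 → 145 → 42 → 20 → 4 → 16 → 37 → 58 → 89  (repeats 89)
334: 334 → 34 → 25 → 29 → 85 → 89 → 145 → 42 → 20 → 4 → 16 → 37 → 58 → 89  (repeats 89)
335: 335 → 43 → 25 → 29 → 85 → 89 → 145 → 42 → 20 → 4 → 16 → 37 → 58 → 89  (repeats 89)
336: 336 → 54 → 41 → 17 → 50 → 25 → 29 → 85 → 89 → 145 → 42 → 20 → 4 → 16 → 37 → 58 → 89  (repeats 89)
337: 337 → 67 → 85 → 89 → 145 → 42 → 20 → 4 → 16 → 37 → 58 → 89  (repeats 89)
338: 338 → 82 → 68 → 100 → 1  (reaches 1)
happy: 338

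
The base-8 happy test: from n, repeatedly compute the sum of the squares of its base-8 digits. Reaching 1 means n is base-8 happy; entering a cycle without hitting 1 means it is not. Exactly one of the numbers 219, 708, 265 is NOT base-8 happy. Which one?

219: 219 → 27 → 18 → 8 → 1  — reaches 1 (base-8 happy)
708: 708 → 26 → 13 → 26  — repeats 26 (not base-8 happy)
265: 265 → 18 → 8 → 1  — reaches 1 (base-8 happy)

708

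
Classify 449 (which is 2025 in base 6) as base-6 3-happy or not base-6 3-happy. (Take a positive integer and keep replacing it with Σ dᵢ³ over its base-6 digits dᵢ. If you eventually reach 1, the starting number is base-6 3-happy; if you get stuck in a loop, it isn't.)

449 = (2,0,2,5)_6 → 141
141 = (3,5,3)_6 → 179
179 = (4,5,5)_6 → 314
314 = (1,2,4,2)_6 → 81
81 = (2,1,3)_6 → 36
36 = (1,0,0)_6 → 1  — reached 1.

base-6 3-happy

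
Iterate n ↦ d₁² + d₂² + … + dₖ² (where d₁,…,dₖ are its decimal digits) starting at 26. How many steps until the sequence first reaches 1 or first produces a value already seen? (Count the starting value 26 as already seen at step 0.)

26 → 2² + 6² = 4 + 36 = 40
40 → 4² + 0² = 16 + 0 = 16
16 → 1² + 6² = 1 + 36 = 37
37 → 3² + 7² = 9 + 49 = 58
58 → 5² + 8² = 25 + 64 = 89
89 → 8² + 9² = 64 + 81 = 145
145 → 1² + 4² + 5² = 1 + 16 + 25 = 42
42 → 4² + 2² = 16 + 4 = 20
20 → 2² + 0² = 4 + 0 = 4
4 → 4² = 16  — 16 repeats.
That took 10 steps.

10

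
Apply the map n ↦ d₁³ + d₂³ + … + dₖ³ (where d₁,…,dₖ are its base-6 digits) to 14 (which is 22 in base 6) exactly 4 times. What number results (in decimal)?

9

14 = (2,2)_6 → 2³ + 2³ = 8 + 8 = 16
16 = (2,4)_6 → 2³ + 4³ = 8 + 64 = 72
72 = (2,0,0)_6 → 2³ + 0³ + 0³ = 8 + 0 + 0 = 8
8 = (1,2)_6 → 1³ + 2³ = 1 + 8 = 9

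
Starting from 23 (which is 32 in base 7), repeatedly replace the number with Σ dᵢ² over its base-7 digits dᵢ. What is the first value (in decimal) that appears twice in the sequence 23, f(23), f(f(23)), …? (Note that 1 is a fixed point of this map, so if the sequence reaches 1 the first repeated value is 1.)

13

23 = (3,2)_7 → 3² + 2² = 13
13 = (1,6)_7 → 1² + 6² = 37
37 = (5,2)_7 → 5² + 2² = 29
29 = (4,1)_7 → 4² + 1² = 17
17 = (2,3)_7 → 2² + 3² = 13  — 13 already appeared earlier.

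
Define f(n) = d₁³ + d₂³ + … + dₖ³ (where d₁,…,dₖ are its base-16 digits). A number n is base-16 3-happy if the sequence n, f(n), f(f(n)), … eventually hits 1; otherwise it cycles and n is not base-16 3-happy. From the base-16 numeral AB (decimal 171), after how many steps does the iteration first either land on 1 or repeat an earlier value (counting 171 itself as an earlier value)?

7

171 = (10,11)_16 → 2331
2331 = (9,1,11)_16 → 2061
2061 = (8,0,13)_16 → 2709
2709 = (10,9,5)_16 → 1854
1854 = (7,3,14)_16 → 3114
3114 = (12,2,10)_16 → 2736
2736 = (10,11,0)_16 → 2331  — 2331 repeats.
That took 7 steps.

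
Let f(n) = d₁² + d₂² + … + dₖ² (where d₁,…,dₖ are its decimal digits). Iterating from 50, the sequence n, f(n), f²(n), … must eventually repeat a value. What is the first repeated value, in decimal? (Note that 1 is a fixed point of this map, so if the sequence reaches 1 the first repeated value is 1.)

50 → 25
25 → 29
29 → 85
85 → 89
89 → 145
145 → 42
42 → 20
20 → 4
4 → 16
16 → 37
37 → 58
58 → 89  — 89 already appeared earlier.

89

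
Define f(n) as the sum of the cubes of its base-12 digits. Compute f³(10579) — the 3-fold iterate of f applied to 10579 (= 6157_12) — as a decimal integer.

10579 = (6,1,5,7)_12 → 6³ + 1³ + 5³ + 7³ = 216 + 1 + 125 + 343 = 685
685 = (4,9,1)_12 → 4³ + 9³ + 1³ = 64 + 729 + 1 = 794
794 = (5,6,2)_12 → 5³ + 6³ + 2³ = 125 + 216 + 8 = 349

349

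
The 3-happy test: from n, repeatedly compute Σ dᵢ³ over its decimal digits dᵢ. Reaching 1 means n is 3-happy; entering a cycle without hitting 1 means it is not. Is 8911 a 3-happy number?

3-happy

8911 → 8³ + 9³ + 1³ + 1³ = 512 + 729 + 1 + 1 = 1243
1243 → 1³ + 2³ + 4³ + 3³ = 1 + 8 + 64 + 27 = 100
100 → 1³ + 0³ + 0³ = 1 + 0 + 0 = 1  — reached 1.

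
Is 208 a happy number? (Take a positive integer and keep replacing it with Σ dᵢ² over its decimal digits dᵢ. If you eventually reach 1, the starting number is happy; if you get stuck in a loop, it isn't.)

208 → 2² + 0² + 8² = 68
68 → 6² + 8² = 100
100 → 1² + 0² + 0² = 1  — reached 1.

happy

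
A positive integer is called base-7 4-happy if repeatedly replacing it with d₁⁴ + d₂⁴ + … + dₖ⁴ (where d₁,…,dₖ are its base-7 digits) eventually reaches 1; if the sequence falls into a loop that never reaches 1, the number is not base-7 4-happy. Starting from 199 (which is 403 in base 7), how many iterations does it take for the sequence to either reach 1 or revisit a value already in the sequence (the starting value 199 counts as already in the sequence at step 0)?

199 = (4,0,3)_7 → 4⁴ + 0⁴ + 3⁴ = 337
337 = (6,6,1)_7 → 6⁴ + 6⁴ + 1⁴ = 2593
2593 = (1,0,3,6,3)_7 → 1⁴ + 0⁴ + 3⁴ + 6⁴ + 3⁴ = 1459
1459 = (4,1,5,3)_7 → 4⁴ + 1⁴ + 5⁴ + 3⁴ = 963
963 = (2,5,4,4)_7 → 2⁴ + 5⁴ + 4⁴ + 4⁴ = 1153
1153 = (3,2,3,5)_7 → 3⁴ + 2⁴ + 3⁴ + 5⁴ = 803
803 = (2,2,2,5)_7 → 2⁴ + 2⁴ + 2⁴ + 5⁴ = 673
673 = (1,6,5,1)_7 → 1⁴ + 6⁴ + 5⁴ + 1⁴ = 1923
1923 = (5,4,1,5)_7 → 5⁴ + 4⁴ + 1⁴ + 5⁴ = 1507
1507 = (4,2,5,2)_7 → 4⁴ + 2⁴ + 5⁴ + 2⁴ = 913
913 = (2,4,4,3)_7 → 2⁴ + 4⁴ + 4⁴ + 3⁴ = 609
609 = (1,5,3,0)_7 → 1⁴ + 5⁴ + 3⁴ + 0⁴ = 707
707 = (2,0,3,0)_7 → 2⁴ + 0⁴ + 3⁴ + 0⁴ = 97
97 = (1,6,6)_7 → 1⁴ + 6⁴ + 6⁴ = 2593  — 2593 repeats.
That took 14 steps.

14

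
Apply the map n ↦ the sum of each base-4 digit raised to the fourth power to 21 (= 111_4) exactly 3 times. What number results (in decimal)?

21 = (1,1,1)_4 → 1⁴ + 1⁴ + 1⁴ = 1 + 1 + 1 = 3
3 = (3)_4 → 3⁴ = 81
81 = (1,1,0,1)_4 → 1⁴ + 1⁴ + 0⁴ + 1⁴ = 1 + 1 + 0 + 1 = 3

3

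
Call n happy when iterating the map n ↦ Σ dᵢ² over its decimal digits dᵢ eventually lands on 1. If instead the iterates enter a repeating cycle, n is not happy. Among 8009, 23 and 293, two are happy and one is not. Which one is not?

8009: 8009 → 145 → 42 → 20 → 4 → 16 → 37 → 58 → 89 → 145  — repeats 145 (not happy)
23: 23 → 13 → 10 → 1  — reaches 1 (happy)
293: 293 → 94 → 97 → 130 → 10 → 1  — reaches 1 (happy)

8009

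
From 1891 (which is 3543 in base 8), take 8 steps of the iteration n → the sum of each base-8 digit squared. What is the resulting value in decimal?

1891 = (3,5,4,3)_8 → 59
59 = (7,3)_8 → 58
58 = (7,2)_8 → 53
53 = (6,5)_8 → 61
61 = (7,5)_8 → 74
74 = (1,1,2)_8 → 6
6 = (6)_8 → 36
36 = (4,4)_8 → 32

32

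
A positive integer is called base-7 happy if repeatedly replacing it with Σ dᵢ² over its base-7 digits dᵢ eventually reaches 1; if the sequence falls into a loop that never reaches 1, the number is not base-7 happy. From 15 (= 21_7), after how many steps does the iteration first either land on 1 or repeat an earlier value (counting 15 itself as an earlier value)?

3

15 = (2,1)_7 → 2² + 1² = 5
5 = (5)_7 → 5² = 25
25 = (3,4)_7 → 3² + 4² = 25  — 25 repeats.
That took 3 steps.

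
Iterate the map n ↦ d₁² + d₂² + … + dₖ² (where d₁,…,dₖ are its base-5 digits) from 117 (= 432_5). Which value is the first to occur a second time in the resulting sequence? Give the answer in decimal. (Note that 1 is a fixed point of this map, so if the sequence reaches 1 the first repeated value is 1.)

13

117 = (4,3,2)_5 → 4² + 3² + 2² = 29
29 = (1,0,4)_5 → 1² + 0² + 4² = 17
17 = (3,2)_5 → 3² + 2² = 13
13 = (2,3)_5 → 2² + 3² = 13  — 13 already appeared earlier.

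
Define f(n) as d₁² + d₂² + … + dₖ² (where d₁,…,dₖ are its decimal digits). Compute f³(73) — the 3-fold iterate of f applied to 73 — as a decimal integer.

145

73 → 7² + 3² = 49 + 9 = 58
58 → 5² + 8² = 25 + 64 = 89
89 → 8² + 9² = 64 + 81 = 145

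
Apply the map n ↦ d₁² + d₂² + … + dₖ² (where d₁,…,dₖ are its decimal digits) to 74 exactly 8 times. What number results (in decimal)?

20

74 → 7² + 4² = 65
65 → 6² + 5² = 61
61 → 6² + 1² = 37
37 → 3² + 7² = 58
58 → 5² + 8² = 89
89 → 8² + 9² = 145
145 → 1² + 4² + 5² = 42
42 → 4² + 2² = 20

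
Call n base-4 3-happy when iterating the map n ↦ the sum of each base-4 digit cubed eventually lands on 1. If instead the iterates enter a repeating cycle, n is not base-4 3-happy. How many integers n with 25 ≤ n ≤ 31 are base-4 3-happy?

25: 25 → 10 → 16 → 1  — base-4 3-happy
26: 26 → 17 → 2 → 8 → 8  — not base-4 3-happy
27: 27 → 36 → 9 → 9  — not base-4 3-happy
28: 28 → 28  — not base-4 3-happy
29: 29 → 29  — not base-4 3-happy
30: 30 → 36 → 9 → 9  — not base-4 3-happy
31: 31 → 55 → 55  — not base-4 3-happy
base-4 3-happy: 25

1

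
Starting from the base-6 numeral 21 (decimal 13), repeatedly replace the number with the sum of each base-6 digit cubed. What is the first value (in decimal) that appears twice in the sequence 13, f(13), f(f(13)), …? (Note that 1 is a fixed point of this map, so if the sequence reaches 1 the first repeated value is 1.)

13 = (2,1)_6 → 2³ + 1³ = 8 + 1 = 9
9 = (1,3)_6 → 1³ + 3³ = 1 + 27 = 28
28 = (4,4)_6 → 4³ + 4³ = 64 + 64 = 128
128 = (3,3,2)_6 → 3³ + 3³ + 2³ = 27 + 27 + 8 = 62
62 = (1,4,2)_6 → 1³ + 4³ + 2³ = 1 + 64 + 8 = 73
73 = (2,0,1)_6 → 2³ + 0³ + 1³ = 8 + 0 + 1 = 9  — 9 already appeared earlier.

9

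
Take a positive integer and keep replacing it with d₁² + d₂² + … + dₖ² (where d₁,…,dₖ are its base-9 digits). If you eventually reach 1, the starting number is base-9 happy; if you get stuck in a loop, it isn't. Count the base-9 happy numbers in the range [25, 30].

25: 25 → 53 → 89 → 65 → 53  — not base-9 happy
26: 26 → 68 → 74 → 68  — not base-9 happy
27: 27 → 9 → 1  — base-9 happy
28: 28 → 10 → 2 → 4 → 16 → 50 → 50  — not base-9 happy
29: 29 → 13 → 17 → 65 → 53 → 89 → 65  — not base-9 happy
30: 30 → 18 → 4 → 16 → 50 → 50  — not base-9 happy
base-9 happy: 27

1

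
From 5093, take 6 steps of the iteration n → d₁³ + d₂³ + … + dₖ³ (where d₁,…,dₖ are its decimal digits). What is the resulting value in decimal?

713

5093 → 5³ + 0³ + 9³ + 3³ = 881
881 → 8³ + 8³ + 1³ = 1025
1025 → 1³ + 0³ + 2³ + 5³ = 134
134 → 1³ + 3³ + 4³ = 92
92 → 9³ + 2³ = 737
737 → 7³ + 3³ + 7³ = 713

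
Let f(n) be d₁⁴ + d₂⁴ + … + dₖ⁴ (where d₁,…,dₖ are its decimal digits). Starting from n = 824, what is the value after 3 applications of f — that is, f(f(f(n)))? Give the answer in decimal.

824 → 8⁴ + 2⁴ + 4⁴ = 4096 + 16 + 256 = 4368
4368 → 4⁴ + 3⁴ + 6⁴ + 8⁴ = 256 + 81 + 1296 + 4096 = 5729
5729 → 5⁴ + 7⁴ + 2⁴ + 9⁴ = 625 + 2401 + 16 + 6561 = 9603

9603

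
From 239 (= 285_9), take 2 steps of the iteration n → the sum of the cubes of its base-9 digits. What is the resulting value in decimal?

239 = (2,8,5)_9 → 645
645 = (7,8,6)_9 → 1071

1071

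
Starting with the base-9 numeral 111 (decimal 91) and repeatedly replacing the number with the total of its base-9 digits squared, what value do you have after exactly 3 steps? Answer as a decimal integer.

91 = (1,1,1)_9 → 1² + 1² + 1² = 1 + 1 + 1 = 3
3 = (3)_9 → 3² = 9
9 = (1,0)_9 → 1² + 0² = 1 + 0 = 1

1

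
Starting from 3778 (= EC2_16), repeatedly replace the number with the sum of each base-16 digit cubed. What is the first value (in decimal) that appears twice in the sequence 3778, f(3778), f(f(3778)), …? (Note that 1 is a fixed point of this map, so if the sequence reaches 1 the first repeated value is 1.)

3778 = (14,12,2)_16 → 14³ + 12³ + 2³ = 2744 + 1728 + 8 = 4480
4480 = (1,1,8,0)_16 → 1³ + 1³ + 8³ + 0³ = 1 + 1 + 512 + 0 = 514
514 = (2,0,2)_16 → 2³ + 0³ + 2³ = 8 + 0 + 8 = 16
16 = (1,0)_16 → 1³ + 0³ = 1 + 0 = 1  — reached the fixed point 1.
1 → 1, so 1 is the first repeated value.

1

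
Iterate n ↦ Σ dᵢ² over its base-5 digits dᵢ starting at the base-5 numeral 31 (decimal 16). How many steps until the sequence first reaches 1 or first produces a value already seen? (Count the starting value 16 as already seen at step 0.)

3

16 = (3,1)_5 → 10
10 = (2,0)_5 → 4
4 = (4)_5 → 16  — 16 repeats.
That took 3 steps.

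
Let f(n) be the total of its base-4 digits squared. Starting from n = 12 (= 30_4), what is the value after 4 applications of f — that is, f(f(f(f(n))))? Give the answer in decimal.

4

12 = (3,0)_4 → 3² + 0² = 9 + 0 = 9
9 = (2,1)_4 → 2² + 1² = 4 + 1 = 5
5 = (1,1)_4 → 1² + 1² = 1 + 1 = 2
2 = (2)_4 → 2² = 4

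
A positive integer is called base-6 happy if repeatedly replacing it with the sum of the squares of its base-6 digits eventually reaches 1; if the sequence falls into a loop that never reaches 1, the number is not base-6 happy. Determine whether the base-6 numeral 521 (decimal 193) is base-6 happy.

not base-6 happy

193 = (5,2,1)_6 → 5² + 2² + 1² = 30
30 = (5,0)_6 → 5² + 0² = 25
25 = (4,1)_6 → 4² + 1² = 17
17 = (2,5)_6 → 2² + 5² = 29
29 = (4,5)_6 → 4² + 5² = 41
41 = (1,0,5)_6 → 1² + 0² + 5² = 26
26 = (4,2)_6 → 4² + 2² = 20
20 = (3,2)_6 → 3² + 2² = 13
13 = (2,1)_6 → 2² + 1² = 5
5 = (5)_6 → 5² = 25  — 25 already seen; the sequence cycles without reaching 1.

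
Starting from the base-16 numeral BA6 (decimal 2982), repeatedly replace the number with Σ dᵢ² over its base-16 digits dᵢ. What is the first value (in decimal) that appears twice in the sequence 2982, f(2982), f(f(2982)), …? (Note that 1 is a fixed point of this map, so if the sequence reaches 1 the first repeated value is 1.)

2982 = (11,10,6)_16 → 11² + 10² + 6² = 257
257 = (1,0,1)_16 → 1² + 0² + 1² = 2
2 = (2)_16 → 2² = 4
4 = (4)_16 → 4² = 16
16 = (1,0)_16 → 1² + 0² = 1  — reached the fixed point 1.
1 → 1, so 1 is the first repeated value.

1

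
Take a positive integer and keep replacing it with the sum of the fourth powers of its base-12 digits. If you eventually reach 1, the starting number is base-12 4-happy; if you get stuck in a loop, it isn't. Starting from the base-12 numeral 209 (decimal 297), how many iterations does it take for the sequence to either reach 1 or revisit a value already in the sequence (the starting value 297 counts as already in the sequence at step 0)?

297 = (2,0,9)_12 → 2⁴ + 0⁴ + 9⁴ = 16 + 0 + 6561 = 6577
6577 = (3,9,8,1)_12 → 3⁴ + 9⁴ + 8⁴ + 1⁴ = 81 + 6561 + 4096 + 1 = 10739
10739 = (6,2,6,11)_12 → 6⁴ + 2⁴ + 6⁴ + 11⁴ = 1296 + 16 + 1296 + 14641 = 17249
17249 = (9,11,9,5)_12 → 9⁴ + 11⁴ + 9⁴ + 5⁴ = 6561 + 14641 + 6561 + 625 = 28388
28388 = (1,4,5,1,8)_12 → 1⁴ + 4⁴ + 5⁴ + 1⁴ + 8⁴ = 1 + 256 + 625 + 1 + 4096 = 4979
4979 = (2,10,6,11)_12 → 2⁴ + 10⁴ + 6⁴ + 11⁴ = 16 + 10000 + 1296 + 14641 = 25953
25953 = (1,3,0,2,9)_12 → 1⁴ + 3⁴ + 0⁴ + 2⁴ + 9⁴ = 1 + 81 + 0 + 16 + 6561 = 6659
6659 = (3,10,2,11)_12 → 3⁴ + 10⁴ + 2⁴ + 11⁴ = 81 + 10000 + 16 + 14641 = 24738
24738 = (1,2,3,9,6)_12 → 1⁴ + 2⁴ + 3⁴ + 9⁴ + 6⁴ = 1 + 16 + 81 + 6561 + 1296 = 7955
7955 = (4,7,2,11)_12 → 4⁴ + 7⁴ + 2⁴ + 11⁴ = 256 + 2401 + 16 + 14641 = 17314
17314 = (10,0,2,10)_12 → 10⁴ + 0⁴ + 2⁴ + 10⁴ = 10000 + 0 + 16 + 10000 = 20016
20016 = (11,7,0,0)_12 → 11⁴ + 7⁴ + 0⁴ + 0⁴ = 14641 + 2401 + 0 + 0 = 17042
17042 = (9,10,4,2)_12 → 9⁴ + 10⁴ + 4⁴ + 2⁴ = 6561 + 10000 + 256 + 16 = 16833
16833 = (9,8,10,9)_12 → 9⁴ + 8⁴ + 10⁴ + 9⁴ = 6561 + 4096 + 10000 + 6561 = 27218
27218 = (1,3,9,0,2)_12 → 1⁴ + 3⁴ + 9⁴ + 0⁴ + 2⁴ = 1 + 81 + 6561 + 0 + 16 = 6659  — 6659 repeats.
That took 15 steps.

15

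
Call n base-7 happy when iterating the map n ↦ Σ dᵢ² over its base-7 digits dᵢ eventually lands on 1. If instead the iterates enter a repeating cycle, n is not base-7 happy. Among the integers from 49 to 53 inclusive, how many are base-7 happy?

1

49: 49 → 1  — base-7 happy
50: 50 → 2 → 4 → 16 → 8 → 2  — not base-7 happy
51: 51 → 5 → 25 → 25  — not base-7 happy
52: 52 → 10 → 10  — not base-7 happy
53: 53 → 17 → 13 → 37 → 29 → 17  — not base-7 happy
base-7 happy: 49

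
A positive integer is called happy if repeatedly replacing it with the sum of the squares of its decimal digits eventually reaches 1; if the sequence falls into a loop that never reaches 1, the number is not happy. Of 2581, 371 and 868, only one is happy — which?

2581: 2581 → 94 → 97 → 130 → 10 → 1  — reaches 1 (happy)
371: 371 → 59 → 106 → 37 → 58 → 89 → 145 → 42 → 20 → 4 → 16 → 37  — repeats 37 (not happy)
868: 868 → 164 → 53 → 34 → 25 → 29 → 85 → 89 → 145 → 42 → 20 → 4 → 16 → 37 → 58 → 89  — repeats 89 (not happy)

2581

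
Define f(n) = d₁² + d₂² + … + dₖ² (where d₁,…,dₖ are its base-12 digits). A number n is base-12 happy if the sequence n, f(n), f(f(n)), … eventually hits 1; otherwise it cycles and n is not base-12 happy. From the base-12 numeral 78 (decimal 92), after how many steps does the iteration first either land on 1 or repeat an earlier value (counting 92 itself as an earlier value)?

13

92 = (7,8)_12 → 7² + 8² = 113
113 = (9,5)_12 → 9² + 5² = 106
106 = (8,10)_12 → 8² + 10² = 164
164 = (1,1,8)_12 → 1² + 1² + 8² = 66
66 = (5,6)_12 → 5² + 6² = 61
61 = (5,1)_12 → 5² + 1² = 26
26 = (2,2)_12 → 2² + 2² = 8
8 = (8)_12 → 8² = 64
64 = (5,4)_12 → 5² + 4² = 41
41 = (3,5)_12 → 3² + 5² = 34
34 = (2,10)_12 → 2² + 10² = 104
104 = (8,8)_12 → 8² + 8² = 128
128 = (10,8)_12 → 10² + 8² = 164  — 164 repeats.
That took 13 steps.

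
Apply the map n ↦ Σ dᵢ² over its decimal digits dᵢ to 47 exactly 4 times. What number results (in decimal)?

58

47 → 4² + 7² = 65
65 → 6² + 5² = 61
61 → 6² + 1² = 37
37 → 3² + 7² = 58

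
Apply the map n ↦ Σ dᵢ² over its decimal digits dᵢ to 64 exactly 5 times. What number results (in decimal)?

64 → 6² + 4² = 36 + 16 = 52
52 → 5² + 2² = 25 + 4 = 29
29 → 2² + 9² = 4 + 81 = 85
85 → 8² + 5² = 64 + 25 = 89
89 → 8² + 9² = 64 + 81 = 145

145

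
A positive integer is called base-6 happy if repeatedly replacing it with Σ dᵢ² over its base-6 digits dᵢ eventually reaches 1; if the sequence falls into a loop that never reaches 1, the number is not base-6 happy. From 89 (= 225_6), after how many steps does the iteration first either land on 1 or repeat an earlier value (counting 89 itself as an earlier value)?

11

89 = (2,2,5)_6 → 2² + 2² + 5² = 4 + 4 + 25 = 33
33 = (5,3)_6 → 5² + 3² = 25 + 9 = 34
34 = (5,4)_6 → 5² + 4² = 25 + 16 = 41
41 = (1,0,5)_6 → 1² + 0² + 5² = 1 + 0 + 25 = 26
26 = (4,2)_6 → 4² + 2² = 16 + 4 = 20
20 = (3,2)_6 → 3² + 2² = 9 + 4 = 13
13 = (2,1)_6 → 2² + 1² = 4 + 1 = 5
5 = (5)_6 → 5² = 25
25 = (4,1)_6 → 4² + 1² = 16 + 1 = 17
17 = (2,5)_6 → 2² + 5² = 4 + 25 = 29
29 = (4,5)_6 → 4² + 5² = 16 + 25 = 41  — 41 repeats.
That took 11 steps.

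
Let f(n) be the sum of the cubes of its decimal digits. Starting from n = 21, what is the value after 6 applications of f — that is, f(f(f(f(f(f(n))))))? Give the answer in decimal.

21 → 2³ + 1³ = 8 + 1 = 9
9 → 9³ = 729
729 → 7³ + 2³ + 9³ = 343 + 8 + 729 = 1080
1080 → 1³ + 0³ + 8³ + 0³ = 1 + 0 + 512 + 0 = 513
513 → 5³ + 1³ + 3³ = 125 + 1 + 27 = 153
153 → 1³ + 5³ + 3³ = 1 + 125 + 27 = 153

153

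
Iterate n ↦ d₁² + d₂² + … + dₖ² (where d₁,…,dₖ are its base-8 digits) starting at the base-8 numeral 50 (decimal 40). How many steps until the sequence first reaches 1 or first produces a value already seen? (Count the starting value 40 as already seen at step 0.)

40 = (5,0)_8 → 5² + 0² = 25
25 = (3,1)_8 → 3² + 1² = 10
10 = (1,2)_8 → 1² + 2² = 5
5 = (5)_8 → 5² = 25  — 25 repeats.
That took 4 steps.

4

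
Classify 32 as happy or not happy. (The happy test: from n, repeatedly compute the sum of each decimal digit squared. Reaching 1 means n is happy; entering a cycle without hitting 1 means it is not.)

happy

32 → 3² + 2² = 13
13 → 1² + 3² = 10
10 → 1² + 0² = 1  — reached 1.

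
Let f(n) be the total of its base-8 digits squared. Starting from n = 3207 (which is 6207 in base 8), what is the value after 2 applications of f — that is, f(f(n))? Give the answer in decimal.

11

3207 = (6,2,0,7)_8 → 6² + 2² + 0² + 7² = 89
89 = (1,3,1)_8 → 1² + 3² + 1² = 11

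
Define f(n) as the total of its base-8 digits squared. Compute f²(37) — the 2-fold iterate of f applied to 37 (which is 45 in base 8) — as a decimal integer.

26

37 = (4,5)_8 → 41
41 = (5,1)_8 → 26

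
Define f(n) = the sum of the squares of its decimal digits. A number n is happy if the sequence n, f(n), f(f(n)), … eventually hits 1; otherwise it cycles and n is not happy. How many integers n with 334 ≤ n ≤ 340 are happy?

1

334: 334 → 34 → 25 → 29 → 85 → 89 → 145 → 42 → 20 → 4 → 16 → 37 → 58 → 89  (repeats 89)
335: 335 → 43 → 25 → 29 → 85 → 89 → 145 → 42 → 20 → 4 → 16 → 37 → 58 → 89  (repeats 89)
336: 336 → 54 → 41 → 17 → 50 → 25 → 29 → 85 → 89 → 145 → 42 → 20 → 4 → 16 → 37 → 58 → 89  (repeats 89)
337: 337 → 67 → 85 → 89 → 145 → 42 → 20 → 4 → 16 → 37 → 58 → 89  (repeats 89)
338: 338 → 82 → 68 → 100 → 1  (reaches 1)
339: 339 → 99 → 162 → 41 → 17 → 50 → 25 → 29 → 85 → 89 → 145 → 42 → 20 → 4 → 16 → 37 → 58 → 89  (repeats 89)
340: 340 → 25 → 29 → 85 → 89 → 145 → 42 → 20 → 4 → 16 → 37 → 58 → 89  (repeats 89)
happy: 338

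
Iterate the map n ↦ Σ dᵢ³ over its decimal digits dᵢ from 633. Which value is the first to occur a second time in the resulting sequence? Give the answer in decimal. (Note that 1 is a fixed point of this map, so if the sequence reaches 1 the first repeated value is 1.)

633 → 6³ + 3³ + 3³ = 270
270 → 2³ + 7³ + 0³ = 351
351 → 3³ + 5³ + 1³ = 153
153 → 1³ + 5³ + 3³ = 153  — 153 already appeared earlier.

153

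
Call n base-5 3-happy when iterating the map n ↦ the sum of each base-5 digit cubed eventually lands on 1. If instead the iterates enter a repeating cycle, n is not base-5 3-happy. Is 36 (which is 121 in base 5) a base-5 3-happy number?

36 = (1,2,1)_5 → 10
10 = (2,0)_5 → 8
8 = (1,3)_5 → 28
28 = (1,0,3)_5 → 28  — 28 already seen; the sequence cycles without reaching 1.

not base-5 3-happy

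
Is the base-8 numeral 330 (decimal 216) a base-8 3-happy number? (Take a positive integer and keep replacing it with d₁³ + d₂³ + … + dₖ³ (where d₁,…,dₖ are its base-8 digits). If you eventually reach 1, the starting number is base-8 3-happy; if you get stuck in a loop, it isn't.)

216 = (3,3,0)_8 → 54
54 = (6,6)_8 → 432
432 = (6,6,0)_8 → 432  — 432 already seen; the sequence cycles without reaching 1.

not base-8 3-happy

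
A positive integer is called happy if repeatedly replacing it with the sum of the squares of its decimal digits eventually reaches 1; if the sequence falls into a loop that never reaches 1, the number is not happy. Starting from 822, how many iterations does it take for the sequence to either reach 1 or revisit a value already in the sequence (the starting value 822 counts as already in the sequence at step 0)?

15

822 → 8² + 2² + 2² = 72
72 → 7² + 2² = 53
53 → 5² + 3² = 34
34 → 3² + 4² = 25
25 → 2² + 5² = 29
29 → 2² + 9² = 85
85 → 8² + 5² = 89
89 → 8² + 9² = 145
145 → 1² + 4² + 5² = 42
42 → 4² + 2² = 20
20 → 2² + 0² = 4
4 → 4² = 16
16 → 1² + 6² = 37
37 → 3² + 7² = 58
58 → 5² + 8² = 89  — 89 repeats.
That took 15 steps.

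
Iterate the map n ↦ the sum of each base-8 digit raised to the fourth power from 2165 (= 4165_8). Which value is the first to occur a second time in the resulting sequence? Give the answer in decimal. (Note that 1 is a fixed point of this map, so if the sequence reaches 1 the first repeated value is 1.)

2165 = (4,1,6,5)_8 → 4⁴ + 1⁴ + 6⁴ + 5⁴ = 256 + 1 + 1296 + 625 = 2178
2178 = (4,2,0,2)_8 → 4⁴ + 2⁴ + 0⁴ + 2⁴ = 256 + 16 + 0 + 16 = 288
288 = (4,4,0)_8 → 4⁴ + 4⁴ + 0⁴ = 256 + 256 + 0 = 512
512 = (1,0,0,0)_8 → 1⁴ + 0⁴ + 0⁴ + 0⁴ = 1 + 0 + 0 + 0 = 1  — reached the fixed point 1.
1 → 1, so 1 is the first repeated value.

1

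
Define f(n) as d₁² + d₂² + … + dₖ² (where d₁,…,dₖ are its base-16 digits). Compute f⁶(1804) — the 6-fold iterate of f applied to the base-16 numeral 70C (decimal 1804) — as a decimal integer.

1804 = (7,0,12)_16 → 7² + 0² + 12² = 49 + 0 + 144 = 193
193 = (12,1)_16 → 12² + 1² = 144 + 1 = 145
145 = (9,1)_16 → 9² + 1² = 81 + 1 = 82
82 = (5,2)_16 → 5² + 2² = 25 + 4 = 29
29 = (1,13)_16 → 1² + 13² = 1 + 169 = 170
170 = (10,10)_16 → 10² + 10² = 100 + 100 = 200

200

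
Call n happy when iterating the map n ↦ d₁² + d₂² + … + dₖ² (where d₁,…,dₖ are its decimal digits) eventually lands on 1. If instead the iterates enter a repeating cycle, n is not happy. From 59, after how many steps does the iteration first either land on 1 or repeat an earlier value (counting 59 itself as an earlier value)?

10

59 → 5² + 9² = 25 + 81 = 106
106 → 1² + 0² + 6² = 1 + 0 + 36 = 37
37 → 3² + 7² = 9 + 49 = 58
58 → 5² + 8² = 25 + 64 = 89
89 → 8² + 9² = 64 + 81 = 145
145 → 1² + 4² + 5² = 1 + 16 + 25 = 42
42 → 4² + 2² = 16 + 4 = 20
20 → 2² + 0² = 4 + 0 = 4
4 → 4² = 16
16 → 1² + 6² = 1 + 36 = 37  — 37 repeats.
That took 10 steps.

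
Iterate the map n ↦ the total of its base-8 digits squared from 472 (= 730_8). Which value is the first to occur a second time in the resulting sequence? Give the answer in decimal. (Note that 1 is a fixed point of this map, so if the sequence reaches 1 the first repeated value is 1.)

472 = (7,3,0)_8 → 7² + 3² + 0² = 49 + 9 + 0 = 58
58 = (7,2)_8 → 7² + 2² = 49 + 4 = 53
53 = (6,5)_8 → 6² + 5² = 36 + 25 = 61
61 = (7,5)_8 → 7² + 5² = 49 + 25 = 74
74 = (1,1,2)_8 → 1² + 1² + 2² = 1 + 1 + 4 = 6
6 = (6)_8 → 6² = 36
36 = (4,4)_8 → 4² + 4² = 16 + 16 = 32
32 = (4,0)_8 → 4² + 0² = 16 + 0 = 16
16 = (2,0)_8 → 2² + 0² = 4 + 0 = 4
4 = (4)_8 → 4² = 16  — 16 already appeared earlier.

16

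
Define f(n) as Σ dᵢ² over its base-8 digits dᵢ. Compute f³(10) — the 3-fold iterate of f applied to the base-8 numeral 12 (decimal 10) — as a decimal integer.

10 = (1,2)_8 → 1² + 2² = 5
5 = (5)_8 → 5² = 25
25 = (3,1)_8 → 3² + 1² = 10

10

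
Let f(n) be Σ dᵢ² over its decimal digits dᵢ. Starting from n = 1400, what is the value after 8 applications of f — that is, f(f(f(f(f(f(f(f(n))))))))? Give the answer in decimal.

1400 → 1² + 4² + 0² + 0² = 1 + 16 + 0 + 0 = 17
17 → 1² + 7² = 1 + 49 = 50
50 → 5² + 0² = 25 + 0 = 25
25 → 2² + 5² = 4 + 25 = 29
29 → 2² + 9² = 4 + 81 = 85
85 → 8² + 5² = 64 + 25 = 89
89 → 8² + 9² = 64 + 81 = 145
145 → 1² + 4² + 5² = 1 + 16 + 25 = 42

42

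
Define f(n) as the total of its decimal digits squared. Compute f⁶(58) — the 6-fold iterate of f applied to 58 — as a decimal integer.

58 → 5² + 8² = 89
89 → 8² + 9² = 145
145 → 1² + 4² + 5² = 42
42 → 4² + 2² = 20
20 → 2² + 0² = 4
4 → 4² = 16

16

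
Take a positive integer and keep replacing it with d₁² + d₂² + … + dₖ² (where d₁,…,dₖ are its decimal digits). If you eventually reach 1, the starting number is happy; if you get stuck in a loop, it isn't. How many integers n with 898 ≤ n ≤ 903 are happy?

2

898: 898 → 209 → 85 → 89 → 145 → 42 → 20 → 4 → 16 → 37 → 58 → 89  (repeats 89)
899: 899 → 226 → 44 → 32 → 13 → 10 → 1  (reaches 1)
900: 900 → 81 → 65 → 61 → 37 → 58 → 89 → 145 → 42 → 20 → 4 → 16 → 37  (repeats 37)
901: 901 → 82 → 68 → 100 → 1  (reaches 1)
902: 902 → 85 → 89 → 145 → 42 → 20 → 4 → 16 → 37 → 58 → 89  (repeats 89)
903: 903 → 90 → 81 → 65 → 61 → 37 → 58 → 89 → 145 → 42 → 20 → 4 → 16 → 37  (repeats 37)
happy: 899, 901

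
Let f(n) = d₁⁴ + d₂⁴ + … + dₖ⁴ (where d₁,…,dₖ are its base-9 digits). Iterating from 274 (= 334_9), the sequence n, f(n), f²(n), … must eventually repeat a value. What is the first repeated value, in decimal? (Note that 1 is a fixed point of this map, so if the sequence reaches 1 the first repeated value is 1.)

274 = (3,3,4)_9 → 3⁴ + 3⁴ + 4⁴ = 418
418 = (5,1,4)_9 → 5⁴ + 1⁴ + 4⁴ = 882
882 = (1,1,8,0)_9 → 1⁴ + 1⁴ + 8⁴ + 0⁴ = 4098
4098 = (5,5,5,3)_9 → 5⁴ + 5⁴ + 5⁴ + 3⁴ = 1956
1956 = (2,6,1,3)_9 → 2⁴ + 6⁴ + 1⁴ + 3⁴ = 1394
1394 = (1,8,1,8)_9 → 1⁴ + 8⁴ + 1⁴ + 8⁴ = 8194
8194 = (1,2,2,1,4)_9 → 1⁴ + 2⁴ + 2⁴ + 1⁴ + 4⁴ = 290
290 = (3,5,2)_9 → 3⁴ + 5⁴ + 2⁴ = 722
722 = (8,8,2)_9 → 8⁴ + 8⁴ + 2⁴ = 8208
8208 = (1,2,2,3,0)_9 → 1⁴ + 2⁴ + 2⁴ + 3⁴ + 0⁴ = 114
114 = (1,3,6)_9 → 1⁴ + 3⁴ + 6⁴ = 1378
1378 = (1,8,0,1)_9 → 1⁴ + 8⁴ + 0⁴ + 1⁴ = 4098  — 4098 already appeared earlier.

4098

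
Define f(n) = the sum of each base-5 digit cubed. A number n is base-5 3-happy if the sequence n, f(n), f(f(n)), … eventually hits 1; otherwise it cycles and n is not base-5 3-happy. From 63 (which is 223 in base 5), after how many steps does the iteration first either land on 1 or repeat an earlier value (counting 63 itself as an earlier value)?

6

63 = (2,2,3)_5 → 2³ + 2³ + 3³ = 8 + 8 + 27 = 43
43 = (1,3,3)_5 → 1³ + 3³ + 3³ = 1 + 27 + 27 = 55
55 = (2,1,0)_5 → 2³ + 1³ + 0³ = 8 + 1 + 0 = 9
9 = (1,4)_5 → 1³ + 4³ = 1 + 64 = 65
65 = (2,3,0)_5 → 2³ + 3³ + 0³ = 8 + 27 + 0 = 35
35 = (1,2,0)_5 → 1³ + 2³ + 0³ = 1 + 8 + 0 = 9  — 9 repeats.
That took 6 steps.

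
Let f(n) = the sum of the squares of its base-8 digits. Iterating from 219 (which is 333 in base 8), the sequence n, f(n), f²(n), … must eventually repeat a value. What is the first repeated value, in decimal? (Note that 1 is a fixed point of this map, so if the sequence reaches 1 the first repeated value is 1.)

1

219 = (3,3,3)_8 → 3² + 3² + 3² = 9 + 9 + 9 = 27
27 = (3,3)_8 → 3² + 3² = 9 + 9 = 18
18 = (2,2)_8 → 2² + 2² = 4 + 4 = 8
8 = (1,0)_8 → 1² + 0² = 1 + 0 = 1  — reached the fixed point 1.
1 → 1, so 1 is the first repeated value.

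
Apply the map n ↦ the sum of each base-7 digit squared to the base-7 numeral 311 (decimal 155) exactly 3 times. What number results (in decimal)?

155 = (3,1,1)_7 → 3² + 1² + 1² = 9 + 1 + 1 = 11
11 = (1,4)_7 → 1² + 4² = 1 + 16 = 17
17 = (2,3)_7 → 2² + 3² = 4 + 9 = 13

13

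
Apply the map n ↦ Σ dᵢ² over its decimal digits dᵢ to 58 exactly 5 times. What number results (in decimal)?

4

58 → 5² + 8² = 89
89 → 8² + 9² = 145
145 → 1² + 4² + 5² = 42
42 → 4² + 2² = 20
20 → 2² + 0² = 4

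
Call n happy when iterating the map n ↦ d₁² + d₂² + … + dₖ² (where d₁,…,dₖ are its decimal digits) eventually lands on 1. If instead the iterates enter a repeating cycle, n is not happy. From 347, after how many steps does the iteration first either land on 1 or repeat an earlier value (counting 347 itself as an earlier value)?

12

347 → 3² + 4² + 7² = 9 + 16 + 49 = 74
74 → 7² + 4² = 49 + 16 = 65
65 → 6² + 5² = 36 + 25 = 61
61 → 6² + 1² = 36 + 1 = 37
37 → 3² + 7² = 9 + 49 = 58
58 → 5² + 8² = 25 + 64 = 89
89 → 8² + 9² = 64 + 81 = 145
145 → 1² + 4² + 5² = 1 + 16 + 25 = 42
42 → 4² + 2² = 16 + 4 = 20
20 → 2² + 0² = 4 + 0 = 4
4 → 4² = 16
16 → 1² + 6² = 1 + 36 = 37  — 37 repeats.
That took 12 steps.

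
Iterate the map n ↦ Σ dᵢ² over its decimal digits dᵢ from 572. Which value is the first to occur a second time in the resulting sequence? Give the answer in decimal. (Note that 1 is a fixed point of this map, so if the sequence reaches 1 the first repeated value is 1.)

4

572 → 5² + 7² + 2² = 25 + 49 + 4 = 78
78 → 7² + 8² = 49 + 64 = 113
113 → 1² + 1² + 3² = 1 + 1 + 9 = 11
11 → 1² + 1² = 1 + 1 = 2
2 → 2² = 4
4 → 4² = 16
16 → 1² + 6² = 1 + 36 = 37
37 → 3² + 7² = 9 + 49 = 58
58 → 5² + 8² = 25 + 64 = 89
89 → 8² + 9² = 64 + 81 = 145
145 → 1² + 4² + 5² = 1 + 16 + 25 = 42
42 → 4² + 2² = 16 + 4 = 20
20 → 2² + 0² = 4 + 0 = 4  — 4 already appeared earlier.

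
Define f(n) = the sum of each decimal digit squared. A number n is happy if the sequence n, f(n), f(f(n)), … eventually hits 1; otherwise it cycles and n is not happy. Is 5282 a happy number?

5282 → 5² + 2² + 8² + 2² = 97
97 → 9² + 7² = 130
130 → 1² + 3² + 0² = 10
10 → 1² + 0² = 1  — reached 1.

happy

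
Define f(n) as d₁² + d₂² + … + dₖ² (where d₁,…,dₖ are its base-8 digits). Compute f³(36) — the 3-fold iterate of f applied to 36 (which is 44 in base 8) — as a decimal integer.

36 = (4,4)_8 → 4² + 4² = 16 + 16 = 32
32 = (4,0)_8 → 4² + 0² = 16 + 0 = 16
16 = (2,0)_8 → 2² + 0² = 4 + 0 = 4

4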